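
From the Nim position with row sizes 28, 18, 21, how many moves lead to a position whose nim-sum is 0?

In binary:
  11100  (28)
  10010  (18)
  10101  (21)
  -----
  11011  (27)
The overall nim-sum is X = 27. A row of size p has a winning move iff p XOR X < p (reduce it to p XOR X).
  28: 28 XOR 27 = 7 < 28 — winning move (to 7).
  18: 18 XOR 27 = 9 < 18 — winning move (to 9).
  21: 21 XOR 27 = 14 < 21 — winning move (to 14).
That gives 3 winning moves.

3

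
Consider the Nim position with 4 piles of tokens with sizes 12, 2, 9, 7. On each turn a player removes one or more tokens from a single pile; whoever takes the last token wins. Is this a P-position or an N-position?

Write each in binary and XOR column by column:
  1100  (12)
  0010  (2)
  1001  (9)
  0111  (7)
  ----
  0000  (0)
The nim-sum is 0, so this is a P-position: the player to move is in a losing position under optimal play.

P-position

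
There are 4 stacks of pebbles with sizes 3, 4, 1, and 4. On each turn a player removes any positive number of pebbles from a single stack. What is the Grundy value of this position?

Bitwise XOR of the heap sizes:
  011  (3)
  100  (4)
  001  (1)
  100  (4)
  ---
  010  (2)

2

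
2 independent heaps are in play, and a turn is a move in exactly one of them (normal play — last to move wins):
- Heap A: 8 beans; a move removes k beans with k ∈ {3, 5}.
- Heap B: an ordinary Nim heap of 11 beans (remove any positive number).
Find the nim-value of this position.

11

Grundy values for heap A (subtraction set {3, 5}):
k:     0  1  2  3  4  5  6  7  8
g(k):  0  0  0  1  1  1  2  2  0
So g(8) = 0.
Heap B is a plain Nim heap of size 11, so its Grundy value is 11.
The value of a disjunctive sum is the nim-sum of the parts.
Combined value = 0 XOR 11 = 11.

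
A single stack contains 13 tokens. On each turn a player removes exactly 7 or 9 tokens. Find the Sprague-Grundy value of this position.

1

Compute g(0), g(1), … for moves {7, 9}:
g(0) = mex{} = 0
g(1) = mex{} = 0
g(2) = mex{} = 0
g(3) = mex{} = 0
g(4) = mex{} = 0
g(5) = mex{} = 0
g(6) = mex{} = 0
g(7) = mex{0} = 1
g(8) = mex{0} = 1
g(9) = mex{0} = 1
g(10) = mex{0} = 1
g(11) = mex{0} = 1
g(12) = mex{0} = 1
g(13) = mex{0} = 1
So g(13) = 1.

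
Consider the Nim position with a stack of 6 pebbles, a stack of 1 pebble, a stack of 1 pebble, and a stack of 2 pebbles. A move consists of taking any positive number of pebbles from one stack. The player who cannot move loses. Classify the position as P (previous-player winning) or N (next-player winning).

N-position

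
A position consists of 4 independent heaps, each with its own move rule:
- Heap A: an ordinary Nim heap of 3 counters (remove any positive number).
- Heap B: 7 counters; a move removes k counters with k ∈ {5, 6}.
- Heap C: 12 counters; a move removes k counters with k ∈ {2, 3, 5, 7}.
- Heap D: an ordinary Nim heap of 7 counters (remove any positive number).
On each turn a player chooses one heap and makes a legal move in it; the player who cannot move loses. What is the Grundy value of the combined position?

Heap A is a plain Nim heap of size 3, so its Grundy value is 3.
For heap B, compute g(0), g(1), … with moves {5, 6}:
k:     0  1  2  3  4  5  6  7
g(k):  0  0  0  0  0  1  1  1
So g(7) = 1.
Grundy values for heap C (subtraction set {2, 3, 5, 7}):
g(0) = mex{} = 0
g(1) = mex{} = 0
g(2) = mex{0} = 1
g(3) = mex{0} = 1
g(4) = mex{0,1} = 2
g(5) = mex{0,1} = 2
g(6) = mex{0,1,2} = 3
g(7) = mex{0,1,2} = 3
g(8) = mex{0,1,2,3} = 4
g(9) = mex{1,2,3} = 0
g(10) = mex{1,2,3,4} = 0
g(11) = mex{0,2,3,4} = 1
g(12) = mex{0,2,3} = 1
So g(12) = 1.
Heap D is a plain Nim heap of size 7, so its Grundy value is 7.
The value of a disjunctive sum is the nim-sum of the parts.
Combined value = 3 ⊕ 1 ⊕ 1 ⊕ 7 = 4.

4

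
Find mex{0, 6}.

1

0 is in the set but 1 is not, so the mex is 1.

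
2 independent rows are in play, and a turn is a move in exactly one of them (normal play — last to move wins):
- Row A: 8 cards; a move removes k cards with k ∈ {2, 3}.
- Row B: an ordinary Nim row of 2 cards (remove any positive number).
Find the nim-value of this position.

3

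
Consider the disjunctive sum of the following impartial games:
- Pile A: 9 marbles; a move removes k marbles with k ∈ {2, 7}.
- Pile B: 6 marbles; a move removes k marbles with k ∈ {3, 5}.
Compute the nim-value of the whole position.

For pile A, compute g(0), g(1), … with moves {2, 7}:
g(0) = mex{} = 0
g(1) = mex{} = 0
g(2) = mex{0} = 1
g(3) = mex{0} = 1
g(4) = mex{1} = 0
g(5) = mex{1} = 0
g(6) = mex{0} = 1
g(7) = mex{0} = 1
g(8) = mex{0,1} = 2
g(9) = mex{1} = 0
So g(9) = 0.
Grundy values for pile B (subtraction set {3, 5}):
g(0) = mex{} = 0
g(1) = mex{} = 0
g(2) = mex{} = 0
g(3) = mex{0} = 1
g(4) = mex{0} = 1
g(5) = mex{0} = 1
g(6) = mex{0,1} = 2
So g(6) = 2.
The value of a disjunctive sum is the nim-sum of the parts.
Combined value = 0 XOR 2 = 2.

2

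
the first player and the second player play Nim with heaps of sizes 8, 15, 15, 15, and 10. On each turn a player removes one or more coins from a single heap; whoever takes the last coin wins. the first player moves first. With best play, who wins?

the first player wins

Compute the nim-sum pairwise:
8 XOR 15 = 7
7 XOR 15 = 8
8 XOR 15 = 7
7 XOR 10 = 13
The nim-sum is 13 ≠ 0, so this is an N-position: the player to move can win; the first player has a winning move.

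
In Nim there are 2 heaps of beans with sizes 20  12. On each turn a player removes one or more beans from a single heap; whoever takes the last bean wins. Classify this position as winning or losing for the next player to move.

In binary:
  10100  (20)
  01100  (12)
  -----
  11000  (24)
The nim-sum is 24 ≠ 0, so this is an N-position: the player to move can win.

Winning position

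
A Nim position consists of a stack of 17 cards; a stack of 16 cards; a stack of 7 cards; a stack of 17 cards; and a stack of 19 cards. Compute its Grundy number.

Nim-sum: 17 ^ 16 ^ 7 ^ 17 ^ 19 = 4.

4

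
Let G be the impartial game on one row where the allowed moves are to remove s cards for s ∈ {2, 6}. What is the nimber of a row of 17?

0

Build the Grundy sequence with g(k) = mex{g(k−s) : s ∈ {2, 6}, s ≤ k}:
k:     0  1  2  3  4  5  6  7  8  9 10 11 12 13 14 15 16 17
g(k):  0  0  1  1  0  0  1  1  0  0  1  1  0  0  1  1  0  0
So g(17) = 0.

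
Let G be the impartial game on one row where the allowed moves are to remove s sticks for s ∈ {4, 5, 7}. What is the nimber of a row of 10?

2

Grundy values for subtraction set {4, 5, 7}:
g(0) = mex{} = 0
g(1) = mex{} = 0
g(2) = mex{} = 0
g(3) = mex{} = 0
g(4) = mex{0} = 1
g(5) = mex{0} = 1
g(6) = mex{0} = 1
g(7) = mex{0} = 1
g(8) = mex{0,1} = 2
g(9) = mex{0,1} = 2
g(10) = mex{0,1} = 2
So g(10) = 2.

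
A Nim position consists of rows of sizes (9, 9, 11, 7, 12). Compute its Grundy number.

0

In binary:
  1001  (9)
  1001  (9)
  1011  (11)
  0111  (7)
  1100  (12)
  ----
  0000  (0)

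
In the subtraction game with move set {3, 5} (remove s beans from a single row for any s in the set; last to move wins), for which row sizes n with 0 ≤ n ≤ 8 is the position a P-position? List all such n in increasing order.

Compute g(0), g(1), … for moves {3, 5}:
k:     0  1  2  3  4  5  6  7  8
g(k):  0  0  0  1  1  1  2  2  0
The P-positions (g = 0) in 0..8 are 0, 1, 2, 8.

0, 1, 2, 8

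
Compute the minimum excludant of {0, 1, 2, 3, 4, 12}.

The values 0, 1, 2, 3, 4 are all present; 5 is the first non-negative integer missing from the set.

5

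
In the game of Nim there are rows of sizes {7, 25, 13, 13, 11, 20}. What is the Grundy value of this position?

Write each in binary and XOR column by column:
  00111  (7)
  11001  (25)
  01101  (13)
  01101  (13)
  01011  (11)
  10100  (20)
  -----
  00001  (1)

1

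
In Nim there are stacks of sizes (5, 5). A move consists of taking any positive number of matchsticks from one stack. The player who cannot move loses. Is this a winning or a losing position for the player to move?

Losing position

Nim-sum: 5 XOR 5 = 0.
The nim-sum is 0, so this is a P-position: the player to move is in a losing position under optimal play.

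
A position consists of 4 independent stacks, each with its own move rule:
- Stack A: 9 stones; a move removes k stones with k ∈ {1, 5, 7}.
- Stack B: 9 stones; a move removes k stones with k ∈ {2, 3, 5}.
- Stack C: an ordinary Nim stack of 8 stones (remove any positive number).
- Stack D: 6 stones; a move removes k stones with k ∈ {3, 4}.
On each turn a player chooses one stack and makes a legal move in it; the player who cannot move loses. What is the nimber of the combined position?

10

Grundy values for stack A (subtraction set {1, 5, 7}):
k:     0  1  2  3  4  5  6  7  8  9
g(k):  0  1  0  1  0  1  0  1  0  1
So g(9) = 1.
Grundy values for stack B (subtraction set {2, 3, 5}):
k:     0  1  2  3  4  5  6  7  8  9
g(k):  0  0  1  1  2  2  3  0  0  1
So g(9) = 1.
Stack C is a plain Nim stack of size 8, so its Grundy value is 8.
Build the Grundy sequence for stack D with g(k) = mex{g(k−s) : s ∈ {3, 4}, s ≤ k}:
k:     0  1  2  3  4  5  6
g(k):  0  0  0  1  1  1  2
So g(6) = 2.
The value of a disjunctive sum is the nim-sum of the parts.
Combined value = 1 XOR 1 XOR 8 XOR 2 = 10.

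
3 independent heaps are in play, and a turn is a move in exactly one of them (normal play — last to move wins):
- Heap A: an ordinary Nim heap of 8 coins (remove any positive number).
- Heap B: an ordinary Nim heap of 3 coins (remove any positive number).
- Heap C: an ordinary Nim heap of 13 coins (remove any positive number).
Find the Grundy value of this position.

6

Heap A is a plain Nim heap of size 8, so its Grundy value is 8.
Heap B is a plain Nim heap of size 3, so its Grundy value is 3.
Heap C is a plain Nim heap of size 13, so its Grundy value is 13.
The value of a disjunctive sum is the nim-sum of the parts.
Combined value = 8 XOR 3 XOR 13 = 6.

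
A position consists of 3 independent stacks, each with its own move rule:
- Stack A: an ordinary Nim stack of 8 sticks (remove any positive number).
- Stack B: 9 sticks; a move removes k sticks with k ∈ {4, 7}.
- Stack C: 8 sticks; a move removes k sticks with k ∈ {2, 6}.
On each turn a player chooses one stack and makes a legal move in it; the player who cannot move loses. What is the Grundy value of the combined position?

10

Stack A is a plain Nim stack of size 8, so its Grundy value is 8.
Grundy values for stack B (subtraction set {4, 7}):
g(0) = mex{} = 0
g(1) = mex{} = 0
g(2) = mex{} = 0
g(3) = mex{} = 0
g(4) = mex{0} = 1
g(5) = mex{0} = 1
g(6) = mex{0} = 1
g(7) = mex{0} = 1
g(8) = mex{0,1} = 2
g(9) = mex{0,1} = 2
So g(9) = 2.
Grundy values for stack C (subtraction set {2, 6}):
g(0) = mex{} = 0
g(1) = mex{} = 0
g(2) = mex{0} = 1
g(3) = mex{0} = 1
g(4) = mex{1} = 0
g(5) = mex{1} = 0
g(6) = mex{0} = 1
g(7) = mex{0} = 1
g(8) = mex{1} = 0
So g(8) = 0.
By the Sprague-Grundy theorem, the Grundy value of a sum of independent games is the XOR of the component values.
Combined value = 8 ⊕ 2 ⊕ 0 = 10.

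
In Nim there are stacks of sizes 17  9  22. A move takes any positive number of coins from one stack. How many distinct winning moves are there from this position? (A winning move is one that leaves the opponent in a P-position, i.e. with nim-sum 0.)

1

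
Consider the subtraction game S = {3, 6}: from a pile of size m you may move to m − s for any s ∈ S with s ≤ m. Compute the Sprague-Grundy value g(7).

Grundy values for subtraction set {3, 6}:
g(0) = mex{} = 0
g(1) = mex{} = 0
g(2) = mex{} = 0
g(3) = mex{0} = 1
g(4) = mex{0} = 1
g(5) = mex{0} = 1
g(6) = mex{0,1} = 2
g(7) = mex{0,1} = 2
So g(7) = 2.

2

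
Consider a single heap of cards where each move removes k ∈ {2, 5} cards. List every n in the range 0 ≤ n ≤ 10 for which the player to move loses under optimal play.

0, 1, 4, 7, 8

Build the Grundy sequence with g(k) = mex{g(k−s) : s ∈ {2, 5}, s ≤ k}:
k:     0  1  2  3  4  5  6  7  8  9 10
g(k):  0  0  1  1  0  2  1  0  0  1  1
The P-positions (g = 0) in 0..10 are 0, 1, 4, 7, 8.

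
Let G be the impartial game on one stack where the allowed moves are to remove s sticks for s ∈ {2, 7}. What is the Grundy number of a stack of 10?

Grundy values for subtraction set {2, 7}:
g(0) = mex{} = 0
g(1) = mex{} = 0
g(2) = mex{0} = 1
g(3) = mex{0} = 1
g(4) = mex{1} = 0
g(5) = mex{1} = 0
g(6) = mex{0} = 1
g(7) = mex{0} = 1
g(8) = mex{0,1} = 2
g(9) = mex{1} = 0
g(10) = mex{1,2} = 0
So g(10) = 0.

0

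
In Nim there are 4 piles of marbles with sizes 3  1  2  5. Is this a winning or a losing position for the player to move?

Winning position

Bitwise XOR of the heap sizes:
  011  (3)
  001  (1)
  010  (2)
  101  (5)
  ---
  101  (5)
The nim-sum is 5 ≠ 0, so this is an N-position: the player to move can win.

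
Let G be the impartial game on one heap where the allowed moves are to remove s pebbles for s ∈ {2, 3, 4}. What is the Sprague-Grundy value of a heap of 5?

2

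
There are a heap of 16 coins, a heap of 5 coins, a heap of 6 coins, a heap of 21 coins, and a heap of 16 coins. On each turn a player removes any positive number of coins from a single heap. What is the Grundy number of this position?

22

Write each in binary and XOR column by column:
  10000  (16)
  00101  (5)
  00110  (6)
  10101  (21)
  10000  (16)
  -----
  10110  (22)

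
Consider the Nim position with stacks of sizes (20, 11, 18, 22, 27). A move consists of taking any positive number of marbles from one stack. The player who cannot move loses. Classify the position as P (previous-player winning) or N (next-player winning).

P-position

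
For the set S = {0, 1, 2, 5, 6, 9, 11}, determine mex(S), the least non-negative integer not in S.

3

The values 0, 1, 2 are all present; 3 is the first non-negative integer missing from the set.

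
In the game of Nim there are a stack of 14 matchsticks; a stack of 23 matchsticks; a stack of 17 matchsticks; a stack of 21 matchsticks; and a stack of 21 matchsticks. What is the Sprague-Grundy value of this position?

Nim-sum: 14 ⊕ 23 ⊕ 17 ⊕ 21 ⊕ 21 = 8.

8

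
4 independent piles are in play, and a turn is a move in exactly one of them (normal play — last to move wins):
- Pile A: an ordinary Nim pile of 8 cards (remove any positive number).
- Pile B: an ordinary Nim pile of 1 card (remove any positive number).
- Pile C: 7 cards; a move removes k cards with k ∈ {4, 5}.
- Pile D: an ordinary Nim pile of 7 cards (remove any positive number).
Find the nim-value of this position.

Pile A is a plain Nim pile of size 8, so its Grundy value is 8.
Pile B is a plain Nim pile of size 1, so its Grundy value is 1.
For pile C, compute g(0), g(1), … with moves {4, 5}:
k:     0  1  2  3  4  5  6  7
g(k):  0  0  0  0  1  1  1  1
So g(7) = 1.
Pile D is a plain Nim pile of size 7, so its Grundy value is 7.
By the Sprague-Grundy theorem, the Grundy value of a sum of independent games is the XOR of the component values.
Combined value = 8 XOR 1 XOR 1 XOR 7 = 15.

15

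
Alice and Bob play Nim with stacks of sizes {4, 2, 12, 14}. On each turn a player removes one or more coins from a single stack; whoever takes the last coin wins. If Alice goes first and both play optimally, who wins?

In binary:
  0100  (4)
  0010  (2)
  1100  (12)
  1110  (14)
  ----
  0100  (4)
The nim-sum is 4 ≠ 0, so this is an N-position: the player to move can win; Alice has a winning move.

Alice wins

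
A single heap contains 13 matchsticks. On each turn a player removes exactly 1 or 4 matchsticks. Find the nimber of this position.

1

Grundy values for subtraction set {1, 4}:
k:     0  1  2  3  4  5  6  7  8  9 10 11 12 13
g(k):  0  1  0  1  2  0  1  0  1  2  0  1  0  1
So g(13) = 1.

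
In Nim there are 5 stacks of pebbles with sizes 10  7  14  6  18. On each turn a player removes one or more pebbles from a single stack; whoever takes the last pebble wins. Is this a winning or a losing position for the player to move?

Winning position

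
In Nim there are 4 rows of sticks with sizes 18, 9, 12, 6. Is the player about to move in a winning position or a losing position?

Winning position

Nim-sum: 18 ^ 9 ^ 12 ^ 6 = 17.
The nim-sum is 17 ≠ 0, so this is an N-position: the player to move can win.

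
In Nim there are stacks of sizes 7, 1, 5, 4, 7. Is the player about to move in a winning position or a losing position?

Nim-sum: 7 XOR 1 XOR 5 XOR 4 XOR 7 = 0.
The nim-sum is 0, so this is a P-position: the player to move is in a losing position under optimal play.

Losing position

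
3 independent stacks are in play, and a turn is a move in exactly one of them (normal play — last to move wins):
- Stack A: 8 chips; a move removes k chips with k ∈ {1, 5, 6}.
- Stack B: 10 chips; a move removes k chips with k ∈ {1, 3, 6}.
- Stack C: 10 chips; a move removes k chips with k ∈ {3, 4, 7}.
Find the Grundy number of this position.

3

For stack A, compute g(0), g(1), … with moves {1, 5, 6}:
g(0) = mex{} = 0
g(1) = mex{0} = 1
g(2) = mex{1} = 0
g(3) = mex{0} = 1
g(4) = mex{1} = 0
g(5) = mex{0} = 1
g(6) = mex{0,1} = 2
g(7) = mex{0,1,2} = 3
g(8) = mex{0,1,3} = 2
So g(8) = 2.
Build the Grundy sequence for stack B with g(k) = mex{g(k−s) : s ∈ {1, 3, 6}, s ≤ k}:
k:     0  1  2  3  4  5  6  7  8  9 10
g(k):  0  1  0  1  0  1  2  3  2  0  1
So g(10) = 1.
For stack C, compute g(0), g(1), … with moves {3, 4, 7}:
g(0) = mex{} = 0
g(1) = mex{} = 0
g(2) = mex{} = 0
g(3) = mex{0} = 1
g(4) = mex{0} = 1
g(5) = mex{0} = 1
g(6) = mex{0,1} = 2
g(7) = mex{0,1} = 2
g(8) = mex{0,1} = 2
g(9) = mex{0,1,2} = 3
g(10) = mex{1,2} = 0
So g(10) = 0.
The value of a disjunctive sum is the nim-sum of the parts.
Combined value = 2 XOR 1 XOR 0 = 3.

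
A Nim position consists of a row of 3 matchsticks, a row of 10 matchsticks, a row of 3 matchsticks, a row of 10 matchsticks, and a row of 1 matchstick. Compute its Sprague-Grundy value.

1

In binary:
  0011  (3)
  1010  (10)
  0011  (3)
  1010  (10)
  0001  (1)
  ----
  0001  (1)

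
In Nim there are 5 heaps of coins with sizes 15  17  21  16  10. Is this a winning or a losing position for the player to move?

Winning position

Nim-sum: 15 ^ 17 ^ 21 ^ 16 ^ 10 = 17.
The nim-sum is 17 ≠ 0, so this is an N-position: the player to move can win.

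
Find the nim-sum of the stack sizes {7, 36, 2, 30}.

63

Compute the nim-sum pairwise:
7 ^ 36 = 35
35 ^ 2 = 33
33 ^ 30 = 63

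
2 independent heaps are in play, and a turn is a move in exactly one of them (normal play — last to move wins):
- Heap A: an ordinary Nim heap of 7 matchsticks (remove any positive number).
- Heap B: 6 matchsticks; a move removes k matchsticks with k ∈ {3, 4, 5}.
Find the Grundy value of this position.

5

Heap A is a plain Nim heap of size 7, so its Grundy value is 7.
Grundy values for heap B (subtraction set {3, 4, 5}):
g(0) = mex{} = 0
g(1) = mex{} = 0
g(2) = mex{} = 0
g(3) = mex{0} = 1
g(4) = mex{0} = 1
g(5) = mex{0} = 1
g(6) = mex{0,1} = 2
So g(6) = 2.
The value of a disjunctive sum is the nim-sum of the parts.
Combined value = 7 XOR 2 = 5.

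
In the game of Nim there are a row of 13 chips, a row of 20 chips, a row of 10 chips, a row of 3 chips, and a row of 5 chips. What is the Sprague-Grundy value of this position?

21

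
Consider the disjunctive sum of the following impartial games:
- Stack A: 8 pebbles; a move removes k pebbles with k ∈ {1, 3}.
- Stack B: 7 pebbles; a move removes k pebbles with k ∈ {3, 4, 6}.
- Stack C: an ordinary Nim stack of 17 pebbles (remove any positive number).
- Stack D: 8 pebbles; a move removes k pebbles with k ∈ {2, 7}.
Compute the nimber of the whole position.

17

Build the Grundy sequence for stack A with g(k) = mex{g(k−s) : s ∈ {1, 3}, s ≤ k}:
g(0) = mex{} = 0
g(1) = mex{0} = 1
g(2) = mex{1} = 0
g(3) = mex{0} = 1
g(4) = mex{1} = 0
g(5) = mex{0} = 1
g(6) = mex{1} = 0
g(7) = mex{0} = 1
g(8) = mex{1} = 0
So g(8) = 0.
Build the Grundy sequence for stack B with g(k) = mex{g(k−s) : s ∈ {3, 4, 6}, s ≤ k}:
k:     0  1  2  3  4  5  6  7
g(k):  0  0  0  1  1  1  2  2
So g(7) = 2.
Stack C is a plain Nim stack of size 17, so its Grundy value is 17.
Grundy values for stack D (subtraction set {2, 7}):
k:     0  1  2  3  4  5  6  7  8
g(k):  0  0  1  1  0  0  1  1  2
So g(8) = 2.
The value of a disjunctive sum is the nim-sum of the parts.
Combined value = 0 XOR 2 XOR 17 XOR 2 = 17.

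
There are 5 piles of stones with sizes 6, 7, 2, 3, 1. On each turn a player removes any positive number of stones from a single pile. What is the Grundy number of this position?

1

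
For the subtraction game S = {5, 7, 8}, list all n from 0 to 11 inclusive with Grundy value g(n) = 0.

0, 1, 2, 3, 4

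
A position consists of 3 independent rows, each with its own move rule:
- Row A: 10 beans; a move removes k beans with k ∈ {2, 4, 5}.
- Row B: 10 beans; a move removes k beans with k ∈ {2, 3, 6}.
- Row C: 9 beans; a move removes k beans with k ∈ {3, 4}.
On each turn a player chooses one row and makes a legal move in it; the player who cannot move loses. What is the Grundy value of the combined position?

1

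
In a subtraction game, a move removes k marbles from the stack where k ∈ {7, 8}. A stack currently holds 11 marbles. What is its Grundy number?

Grundy values for subtraction set {7, 8}:
k:     0  1  2  3  4  5  6  7  8  9 10 11
g(k):  0  0  0  0  0  0  0  1  1  1  1  1
So g(11) = 1.

1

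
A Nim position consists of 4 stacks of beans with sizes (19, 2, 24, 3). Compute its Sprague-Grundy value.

Bitwise XOR of the heap sizes:
  10011  (19)
  00010  (2)
  11000  (24)
  00011  (3)
  -----
  01010  (10)

10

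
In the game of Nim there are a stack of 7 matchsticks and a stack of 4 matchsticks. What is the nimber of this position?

3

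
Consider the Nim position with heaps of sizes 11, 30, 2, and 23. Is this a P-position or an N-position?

Compute the nim-sum pairwise:
11 XOR 30 = 21
21 XOR 2 = 23
23 XOR 23 = 0
The nim-sum is 0, so this is a P-position: the player to move is in a losing position under optimal play.

P-position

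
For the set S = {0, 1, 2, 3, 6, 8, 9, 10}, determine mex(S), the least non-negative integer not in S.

The values 0, 1, 2, 3 are all present; 4 is the first non-negative integer missing from the set.

4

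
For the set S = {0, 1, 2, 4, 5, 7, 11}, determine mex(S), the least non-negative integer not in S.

3

The values 0, 1, 2 are all present; 3 is the first non-negative integer missing from the set.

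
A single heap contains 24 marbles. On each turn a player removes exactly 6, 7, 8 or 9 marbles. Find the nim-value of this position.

1

Grundy values for subtraction set {6, 7, 8, 9}:
k:     0  1  2  3  4  5  6  7  8  9 10 11 12 13 14 15 16 17 18 19 20 21 22 23 24
g(k):  0  0  0  0  0  0  1  1  1  1  1  1  2  2  2  0  0  0  0  0  0  1  1  1  1
So g(24) = 1.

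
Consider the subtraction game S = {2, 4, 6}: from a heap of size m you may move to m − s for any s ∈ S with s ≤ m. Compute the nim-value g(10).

Compute g(0), g(1), … for moves {2, 4, 6}:
k:     0  1  2  3  4  5  6  7  8  9 10
g(k):  0  0  1  1  2  2  3  3  0  0  1
So g(10) = 1.

1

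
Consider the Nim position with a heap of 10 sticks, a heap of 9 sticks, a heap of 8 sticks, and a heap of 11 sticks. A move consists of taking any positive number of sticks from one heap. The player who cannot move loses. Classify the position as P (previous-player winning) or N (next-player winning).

Nim-sum: 10 XOR 9 XOR 8 XOR 11 = 0.
The nim-sum is 0, so this is a P-position: the player to move is in a losing position under optimal play.

P-position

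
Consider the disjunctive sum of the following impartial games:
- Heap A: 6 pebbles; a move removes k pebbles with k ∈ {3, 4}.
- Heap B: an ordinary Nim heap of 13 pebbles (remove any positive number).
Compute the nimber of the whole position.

15

For heap A, compute g(0), g(1), … with moves {3, 4}:
k:     0  1  2  3  4  5  6
g(k):  0  0  0  1  1  1  2
So g(6) = 2.
Heap B is a plain Nim heap of size 13, so its Grundy value is 13.
The value of a disjunctive sum is the nim-sum of the parts.
Combined value = 2 XOR 13 = 15.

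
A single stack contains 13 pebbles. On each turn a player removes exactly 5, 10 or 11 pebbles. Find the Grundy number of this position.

2

Compute g(0), g(1), … for moves {5, 10, 11}:
k:     0  1  2  3  4  5  6  7  8  9 10 11 12 13
g(k):  0  0  0  0  0  1  1  1  1  1  2  2  2  2
So g(13) = 2.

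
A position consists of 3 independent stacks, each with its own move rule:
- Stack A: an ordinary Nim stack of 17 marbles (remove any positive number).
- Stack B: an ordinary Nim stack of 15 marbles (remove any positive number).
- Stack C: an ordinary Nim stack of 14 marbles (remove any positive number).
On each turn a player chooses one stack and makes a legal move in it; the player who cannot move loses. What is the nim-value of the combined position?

16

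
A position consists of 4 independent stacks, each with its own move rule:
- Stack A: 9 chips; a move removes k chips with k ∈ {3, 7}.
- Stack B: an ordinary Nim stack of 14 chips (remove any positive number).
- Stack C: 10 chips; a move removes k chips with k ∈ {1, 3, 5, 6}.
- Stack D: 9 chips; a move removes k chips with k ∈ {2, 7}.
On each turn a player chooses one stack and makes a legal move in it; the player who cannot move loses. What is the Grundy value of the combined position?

Build the Grundy sequence for stack A with g(k) = mex{g(k−s) : s ∈ {3, 7}, s ≤ k}:
g(0) = mex{} = 0
g(1) = mex{} = 0
g(2) = mex{} = 0
g(3) = mex{0} = 1
g(4) = mex{0} = 1
g(5) = mex{0} = 1
g(6) = mex{1} = 0
g(7) = mex{0,1} = 2
g(8) = mex{0,1} = 2
g(9) = mex{0} = 1
So g(9) = 1.
Stack B is a plain Nim stack of size 14, so its Grundy value is 14.
For stack C, compute g(0), g(1), … with moves {1, 3, 5, 6}:
g(0) = mex{} = 0
g(1) = mex{0} = 1
g(2) = mex{1} = 0
g(3) = mex{0} = 1
g(4) = mex{1} = 0
g(5) = mex{0} = 1
g(6) = mex{0,1} = 2
g(7) = mex{0,1,2} = 3
g(8) = mex{0,1,3} = 2
g(9) = mex{0,1,2} = 3
g(10) = mex{0,1,3} = 2
So g(10) = 2.
Build the Grundy sequence for stack D with g(k) = mex{g(k−s) : s ∈ {2, 7}, s ≤ k}:
k:     0  1  2  3  4  5  6  7  8  9
g(k):  0  0  1  1  0  0  1  1  2  0
So g(9) = 0.
The value of a disjunctive sum is the nim-sum of the parts.
Combined value = 1 ⊕ 14 ⊕ 2 ⊕ 0 = 13.

13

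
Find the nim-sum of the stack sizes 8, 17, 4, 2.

31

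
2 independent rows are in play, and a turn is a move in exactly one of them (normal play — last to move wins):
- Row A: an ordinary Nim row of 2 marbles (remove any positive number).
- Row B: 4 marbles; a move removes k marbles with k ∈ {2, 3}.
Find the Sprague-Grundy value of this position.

Row A is a plain Nim row of size 2, so its Grundy value is 2.
For row B, compute g(0), g(1), … with moves {2, 3}:
g(0) = mex{} = 0
g(1) = mex{} = 0
g(2) = mex{0} = 1
g(3) = mex{0} = 1
g(4) = mex{0,1} = 2
So g(4) = 2.
By the Sprague-Grundy theorem, the Grundy value of a sum of independent games is the XOR of the component values.
Combined value = 2 ⊕ 2 = 0.

0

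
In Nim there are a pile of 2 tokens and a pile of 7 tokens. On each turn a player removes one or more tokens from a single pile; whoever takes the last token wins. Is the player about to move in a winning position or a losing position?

Winning position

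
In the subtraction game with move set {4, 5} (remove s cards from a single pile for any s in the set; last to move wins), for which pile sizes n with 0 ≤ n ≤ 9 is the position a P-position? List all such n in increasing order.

0, 1, 2, 3, 9

Compute g(0), g(1), … for moves {4, 5}:
k:     0  1  2  3  4  5  6  7  8  9
g(k):  0  0  0  0  1  1  1  1  2  0
The P-positions (g = 0) in 0..9 are 0, 1, 2, 3, 9.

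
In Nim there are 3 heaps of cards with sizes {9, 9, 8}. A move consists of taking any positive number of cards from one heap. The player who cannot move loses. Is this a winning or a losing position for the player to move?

Winning position

Write each in binary and XOR column by column:
  1001  (9)
  1001  (9)
  1000  (8)
  ----
  1000  (8)
The nim-sum is 8 ≠ 0, so this is an N-position: the player to move can win.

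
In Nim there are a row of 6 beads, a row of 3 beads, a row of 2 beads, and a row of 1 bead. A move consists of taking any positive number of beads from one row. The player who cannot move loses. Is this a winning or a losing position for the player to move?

Winning position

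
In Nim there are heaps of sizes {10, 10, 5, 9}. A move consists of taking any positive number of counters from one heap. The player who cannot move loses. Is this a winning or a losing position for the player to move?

Winning position

Compute the nim-sum pairwise:
10 ^ 10 = 0
0 ^ 5 = 5
5 ^ 9 = 12
The nim-sum is 12 ≠ 0, so this is an N-position: the player to move can win.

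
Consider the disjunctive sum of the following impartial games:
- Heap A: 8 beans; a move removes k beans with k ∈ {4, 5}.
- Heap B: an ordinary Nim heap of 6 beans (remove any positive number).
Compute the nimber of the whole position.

4

Build the Grundy sequence for heap A with g(k) = mex{g(k−s) : s ∈ {4, 5}, s ≤ k}:
k:     0  1  2  3  4  5  6  7  8
g(k):  0  0  0  0  1  1  1  1  2
So g(8) = 2.
Heap B is a plain Nim heap of size 6, so its Grundy value is 6.
The value of a disjunctive sum is the nim-sum of the parts.
Combined value = 2 XOR 6 = 4.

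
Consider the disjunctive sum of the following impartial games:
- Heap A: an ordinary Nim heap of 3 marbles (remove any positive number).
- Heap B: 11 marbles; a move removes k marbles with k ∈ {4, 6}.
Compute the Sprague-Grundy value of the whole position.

3

Heap A is a plain Nim heap of size 3, so its Grundy value is 3.
Grundy values for heap B (subtraction set {4, 6}):
k:     0  1  2  3  4  5  6  7  8  9 10 11
g(k):  0  0  0  0  1  1  1  1  2  2  0  0
So g(11) = 0.
By the Sprague-Grundy theorem, the Grundy value of a sum of independent games is the XOR of the component values.
Combined value = 3 ⊕ 0 = 3.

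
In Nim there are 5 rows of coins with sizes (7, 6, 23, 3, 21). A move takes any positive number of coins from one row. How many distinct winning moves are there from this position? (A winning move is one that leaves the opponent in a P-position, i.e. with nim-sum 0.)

Nim-sum: 7 ^ 6 ^ 23 ^ 3 ^ 21 = 0.
The nim-sum is already 0, so every move leaves a nonzero nim-sum — there are no winning moves.

0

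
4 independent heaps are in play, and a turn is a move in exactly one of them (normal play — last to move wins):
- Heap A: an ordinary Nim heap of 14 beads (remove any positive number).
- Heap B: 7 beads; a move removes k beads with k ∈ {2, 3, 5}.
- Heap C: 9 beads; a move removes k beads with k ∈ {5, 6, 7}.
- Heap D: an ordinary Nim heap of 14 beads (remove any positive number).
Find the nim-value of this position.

1

Heap A is a plain Nim heap of size 14, so its Grundy value is 14.
Grundy values for heap B (subtraction set {2, 3, 5}):
k:     0  1  2  3  4  5  6  7
g(k):  0  0  1  1  2  2  3  0
So g(7) = 0.
For heap C, compute g(0), g(1), … with moves {5, 6, 7}:
k:     0  1  2  3  4  5  6  7  8  9
g(k):  0  0  0  0  0  1  1  1  1  1
So g(9) = 1.
Heap D is a plain Nim heap of size 14, so its Grundy value is 14.
The value of a disjunctive sum is the nim-sum of the parts.
Combined value = 14 ⊕ 0 ⊕ 1 ⊕ 14 = 1.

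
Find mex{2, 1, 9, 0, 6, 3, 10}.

4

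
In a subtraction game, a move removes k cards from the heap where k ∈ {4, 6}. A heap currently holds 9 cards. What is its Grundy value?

Grundy values for subtraction set {4, 6}:
k:     0  1  2  3  4  5  6  7  8  9
g(k):  0  0  0  0  1  1  1  1  2  2
So g(9) = 2.

2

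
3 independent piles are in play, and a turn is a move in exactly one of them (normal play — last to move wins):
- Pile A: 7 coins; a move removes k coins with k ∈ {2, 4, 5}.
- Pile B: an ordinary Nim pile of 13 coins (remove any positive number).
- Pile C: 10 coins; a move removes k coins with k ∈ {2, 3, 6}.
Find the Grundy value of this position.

13

For pile A, compute g(0), g(1), … with moves {2, 4, 5}:
k:     0  1  2  3  4  5  6  7
g(k):  0  0  1  1  2  2  3  0
So g(7) = 0.
Pile B is a plain Nim pile of size 13, so its Grundy value is 13.
Build the Grundy sequence for pile C with g(k) = mex{g(k−s) : s ∈ {2, 3, 6}, s ≤ k}:
g(0) = mex{} = 0
g(1) = mex{} = 0
g(2) = mex{0} = 1
g(3) = mex{0} = 1
g(4) = mex{0,1} = 2
g(5) = mex{1} = 0
g(6) = mex{0,1,2} = 3
g(7) = mex{0,2} = 1
g(8) = mex{0,1,3} = 2
g(9) = mex{1,3} = 0
g(10) = mex{1,2} = 0
So g(10) = 0.
The value of a disjunctive sum is the nim-sum of the parts.
Combined value = 0 ⊕ 13 ⊕ 0 = 13.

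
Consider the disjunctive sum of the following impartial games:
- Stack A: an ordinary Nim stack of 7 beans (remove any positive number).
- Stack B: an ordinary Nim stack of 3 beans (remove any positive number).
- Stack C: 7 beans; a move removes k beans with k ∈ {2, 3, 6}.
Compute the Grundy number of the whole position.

5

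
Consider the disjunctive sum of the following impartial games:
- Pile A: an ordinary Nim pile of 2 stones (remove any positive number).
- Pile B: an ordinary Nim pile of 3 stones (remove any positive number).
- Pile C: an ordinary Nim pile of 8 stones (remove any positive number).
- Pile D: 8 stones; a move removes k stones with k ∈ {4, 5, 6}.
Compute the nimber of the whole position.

11

Pile A is a plain Nim pile of size 2, so its Grundy value is 2.
Pile B is a plain Nim pile of size 3, so its Grundy value is 3.
Pile C is a plain Nim pile of size 8, so its Grundy value is 8.
Grundy values for pile D (subtraction set {4, 5, 6}):
g(0) = mex{} = 0
g(1) = mex{} = 0
g(2) = mex{} = 0
g(3) = mex{} = 0
g(4) = mex{0} = 1
g(5) = mex{0} = 1
g(6) = mex{0} = 1
g(7) = mex{0} = 1
g(8) = mex{0,1} = 2
So g(8) = 2.
The value of a disjunctive sum is the nim-sum of the parts.
Combined value = 2 ⊕ 3 ⊕ 8 ⊕ 2 = 11.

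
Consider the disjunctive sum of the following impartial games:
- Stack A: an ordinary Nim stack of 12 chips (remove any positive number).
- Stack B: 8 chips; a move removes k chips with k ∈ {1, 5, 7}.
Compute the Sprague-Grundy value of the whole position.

12

Stack A is a plain Nim stack of size 12, so its Grundy value is 12.
For stack B, compute g(0), g(1), … with moves {1, 5, 7}:
g(0) = mex{} = 0
g(1) = mex{0} = 1
g(2) = mex{1} = 0
g(3) = mex{0} = 1
g(4) = mex{1} = 0
g(5) = mex{0} = 1
g(6) = mex{1} = 0
g(7) = mex{0} = 1
g(8) = mex{1} = 0
So g(8) = 0.
By the Sprague-Grundy theorem, the Grundy value of a sum of independent games is the XOR of the component values.
Combined value = 12 XOR 0 = 12.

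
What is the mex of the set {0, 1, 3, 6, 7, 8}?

The values 0, 1 are all present; 2 is the first non-negative integer missing from the set.

2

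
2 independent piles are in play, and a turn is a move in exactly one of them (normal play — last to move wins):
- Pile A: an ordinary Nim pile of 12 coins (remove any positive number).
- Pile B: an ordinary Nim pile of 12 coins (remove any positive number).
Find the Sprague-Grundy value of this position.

Pile A is a plain Nim pile of size 12, so its Grundy value is 12.
Pile B is a plain Nim pile of size 12, so its Grundy value is 12.
By the Sprague-Grundy theorem, the Grundy value of a sum of independent games is the XOR of the component values.
Combined value = 12 XOR 12 = 0.

0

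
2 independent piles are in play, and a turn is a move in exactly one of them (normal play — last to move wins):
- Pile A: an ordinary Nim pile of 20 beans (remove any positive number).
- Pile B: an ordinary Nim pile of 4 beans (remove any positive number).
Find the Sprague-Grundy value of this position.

Pile A is a plain Nim pile of size 20, so its Grundy value is 20.
Pile B is a plain Nim pile of size 4, so its Grundy value is 4.
The value of a disjunctive sum is the nim-sum of the parts.
Combined value = 20 ⊕ 4 = 16.

16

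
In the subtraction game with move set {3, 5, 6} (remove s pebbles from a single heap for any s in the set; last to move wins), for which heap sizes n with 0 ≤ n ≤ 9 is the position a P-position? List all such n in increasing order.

Build the Grundy sequence with g(k) = mex{g(k−s) : s ∈ {3, 5, 6}, s ≤ k}:
k:     0  1  2  3  4  5  6  7  8  9
g(k):  0  0  0  1  1  1  2  2  2  0
The P-positions (g = 0) in 0..9 are 0, 1, 2, 9.

0, 1, 2, 9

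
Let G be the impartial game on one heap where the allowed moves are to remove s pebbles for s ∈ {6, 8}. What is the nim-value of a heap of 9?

1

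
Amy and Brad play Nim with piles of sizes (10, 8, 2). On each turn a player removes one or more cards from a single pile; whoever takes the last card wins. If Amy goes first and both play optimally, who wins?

Compute the nim-sum pairwise:
10 ^ 8 = 2
2 ^ 2 = 0
The nim-sum is 0, so this is a P-position: the player to move is in a losing position under optimal play; Amy is about to move from it and so loses — Brad wins.

Brad wins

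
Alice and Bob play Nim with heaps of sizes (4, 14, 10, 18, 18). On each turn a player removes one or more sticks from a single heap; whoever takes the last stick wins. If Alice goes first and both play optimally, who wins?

Bob wins

Compute the nim-sum pairwise:
4 ⊕ 14 = 10
10 ⊕ 10 = 0
0 ⊕ 18 = 18
18 ⊕ 18 = 0
The nim-sum is 0, so this is a P-position: the player to move is in a losing position under optimal play; Alice is about to move from it and so loses — Bob wins.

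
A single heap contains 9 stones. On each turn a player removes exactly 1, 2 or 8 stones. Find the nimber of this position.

0

Build the Grundy sequence with g(k) = mex{g(k−s) : s ∈ {1, 2, 8}, s ≤ k}:
g(0) = mex{} = 0
g(1) = mex{0} = 1
g(2) = mex{0,1} = 2
g(3) = mex{1,2} = 0
g(4) = mex{0,2} = 1
g(5) = mex{0,1} = 2
g(6) = mex{1,2} = 0
g(7) = mex{0,2} = 1
g(8) = mex{0,1} = 2
g(9) = mex{1,2} = 0
So g(9) = 0.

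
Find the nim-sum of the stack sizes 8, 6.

Nim-sum: 8 ⊕ 6 = 14.

14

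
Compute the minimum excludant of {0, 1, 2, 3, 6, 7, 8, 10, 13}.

The values 0, 1, 2, 3 are all present; 4 is the first non-negative integer missing from the set.

4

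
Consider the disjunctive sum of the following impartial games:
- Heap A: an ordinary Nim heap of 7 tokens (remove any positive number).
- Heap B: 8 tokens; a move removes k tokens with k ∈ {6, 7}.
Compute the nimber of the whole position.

6

Heap A is a plain Nim heap of size 7, so its Grundy value is 7.
Grundy values for heap B (subtraction set {6, 7}):
g(0) = mex{} = 0
g(1) = mex{} = 0
g(2) = mex{} = 0
g(3) = mex{} = 0
g(4) = mex{} = 0
g(5) = mex{} = 0
g(6) = mex{0} = 1
g(7) = mex{0} = 1
g(8) = mex{0} = 1
So g(8) = 1.
By the Sprague-Grundy theorem, the Grundy value of a sum of independent games is the XOR of the component values.
Combined value = 7 XOR 1 = 6.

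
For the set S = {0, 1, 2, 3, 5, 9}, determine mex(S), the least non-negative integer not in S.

The values 0, 1, 2, 3 are all present; 4 is the first non-negative integer missing from the set.

4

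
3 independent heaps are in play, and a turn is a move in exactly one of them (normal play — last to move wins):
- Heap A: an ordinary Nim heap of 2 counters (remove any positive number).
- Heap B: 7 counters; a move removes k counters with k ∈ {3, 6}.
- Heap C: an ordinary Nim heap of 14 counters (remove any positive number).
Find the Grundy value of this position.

Heap A is a plain Nim heap of size 2, so its Grundy value is 2.
Build the Grundy sequence for heap B with g(k) = mex{g(k−s) : s ∈ {3, 6}, s ≤ k}:
k:     0  1  2  3  4  5  6  7
g(k):  0  0  0  1  1  1  2  2
So g(7) = 2.
Heap C is a plain Nim heap of size 14, so its Grundy value is 14.
The value of a disjunctive sum is the nim-sum of the parts.
Combined value = 2 ⊕ 2 ⊕ 14 = 14.

14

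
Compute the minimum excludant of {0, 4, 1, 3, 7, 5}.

2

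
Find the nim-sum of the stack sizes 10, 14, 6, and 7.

Bitwise XOR of the heap sizes:
  1010  (10)
  1110  (14)
  0110  (6)
  0111  (7)
  ----
  0101  (5)

5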